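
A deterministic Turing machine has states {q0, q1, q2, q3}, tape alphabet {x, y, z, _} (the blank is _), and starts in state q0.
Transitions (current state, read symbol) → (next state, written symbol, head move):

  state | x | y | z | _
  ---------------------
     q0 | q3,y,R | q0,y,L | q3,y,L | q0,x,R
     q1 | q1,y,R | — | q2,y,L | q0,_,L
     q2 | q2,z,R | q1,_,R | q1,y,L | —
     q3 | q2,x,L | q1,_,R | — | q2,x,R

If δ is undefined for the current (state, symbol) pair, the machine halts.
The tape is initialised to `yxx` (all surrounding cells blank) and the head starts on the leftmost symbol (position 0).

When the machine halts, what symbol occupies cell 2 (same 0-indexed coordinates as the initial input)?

state=q0 head=0 tape=_[y]xx_   (q0,y)→(q0,y,L)
state=q0 head=-1 tape=[_]yxx_   (q0,_)→(q0,x,R)
state=q0 head=0 tape=x[y]xx_   (q0,y)→(q0,y,L)
state=q0 head=-1 tape=[x]yxx_   (q0,x)→(q3,y,R)
state=q3 head=0 tape=y[y]xx_   (q3,y)→(q1,_,R)
state=q1 head=1 tape=y_[x]x_   (q1,x)→(q1,y,R)
state=q1 head=2 tape=y_y[x]_   (q1,x)→(q1,y,R)
state=q1 head=3 tape=y_yy[_]   (q1,_)→(q0,_,L)
state=q0 head=2 tape=y_y[y]_   (q0,y)→(q0,y,L)
state=q0 head=1 tape=y_[y]y_   (q0,y)→(q0,y,L)
state=q0 head=0 tape=y[_]yy_   (q0,_)→(q0,x,R)
state=q0 head=1 tape=yx[y]y_   (q0,y)→(q0,y,L)
state=q0 head=0 tape=y[x]yy_   (q0,x)→(q3,y,R)
state=q3 head=1 tape=yy[y]y_   (q3,y)→(q1,_,R)
state=q1 head=2 tape=yy_[y]_
Cell 2 holds y when M halts.

y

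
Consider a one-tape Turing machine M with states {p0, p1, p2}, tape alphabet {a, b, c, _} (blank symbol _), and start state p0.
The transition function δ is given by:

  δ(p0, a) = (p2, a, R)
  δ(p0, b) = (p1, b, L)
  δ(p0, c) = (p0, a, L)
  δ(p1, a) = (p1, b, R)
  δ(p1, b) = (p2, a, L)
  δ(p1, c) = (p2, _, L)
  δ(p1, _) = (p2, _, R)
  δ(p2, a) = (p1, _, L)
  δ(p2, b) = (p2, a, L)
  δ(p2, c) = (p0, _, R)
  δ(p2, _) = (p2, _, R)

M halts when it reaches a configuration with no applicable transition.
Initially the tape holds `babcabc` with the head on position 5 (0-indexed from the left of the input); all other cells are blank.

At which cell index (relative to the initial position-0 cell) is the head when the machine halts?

7

p0 | babca[b]c_   read b → write b, move L, go to p1
p1 | babc[a]bc_   read a → write b, move R, go to p1
p1 | babcb[b]c_   read b → write a, move L, go to p2
p2 | babc[b]ac_   read b → write a, move L, go to p2
p2 | bab[c]aac_   read c → write _, move R, go to p0
p0 | bab_[a]ac_   read a → write a, move R, go to p2
p2 | bab_a[a]c_   read a → write _, move L, go to p1
p1 | bab_[a]_c_   read a → write b, move R, go to p1
p1 | bab_b[_]c_   read _ → write _, move R, go to p2
p2 | bab_b_[c]_   read c → write _, move R, go to p0
p0 | bab_b__[_]
At halt the head is at cell 7.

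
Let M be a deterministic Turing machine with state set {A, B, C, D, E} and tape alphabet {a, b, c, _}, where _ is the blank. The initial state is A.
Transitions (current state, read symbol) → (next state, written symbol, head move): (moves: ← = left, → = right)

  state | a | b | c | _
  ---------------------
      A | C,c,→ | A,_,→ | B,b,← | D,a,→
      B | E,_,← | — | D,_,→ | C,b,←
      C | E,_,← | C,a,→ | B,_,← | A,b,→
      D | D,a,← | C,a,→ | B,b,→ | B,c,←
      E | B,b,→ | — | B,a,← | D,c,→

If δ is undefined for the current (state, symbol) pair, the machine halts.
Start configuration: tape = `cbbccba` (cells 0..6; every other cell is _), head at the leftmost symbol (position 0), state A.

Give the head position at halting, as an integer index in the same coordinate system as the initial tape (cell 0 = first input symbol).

7

state=A head=0 tape=__[c]bbccba___   (A,c)→(B,b,←)
state=B head=-1 tape=_[_]bbbccba___   (B,_)→(C,b,←)
state=C head=-2 tape=[_]bbbbccba___   (C,_)→(A,b,→)
state=A head=-1 tape=b[b]bbbccba___   (A,b)→(A,_,→)
state=A head=0 tape=b_[b]bbccba___   (A,b)→(A,_,→)
state=A head=1 tape=b__[b]bccba___   (A,b)→(A,_,→)
state=A head=2 tape=b___[b]ccba___   (A,b)→(A,_,→)
state=A head=3 tape=b____[c]cba___   (A,c)→(B,b,←)
state=B head=2 tape=b___[_]bcba___   (B,_)→(C,b,←)
state=C head=1 tape=b__[_]bbcba___   (C,_)→(A,b,→)
state=A head=2 tape=b__b[b]bcba___   (A,b)→(A,_,→)
state=A head=3 tape=b__b_[b]cba___   (A,b)→(A,_,→)
state=A head=4 tape=b__b__[c]ba___   (A,c)→(B,b,←)
state=B head=3 tape=b__b_[_]bba___   (B,_)→(C,b,←)
state=C head=2 tape=b__b[_]bbba___   (C,_)→(A,b,→)
state=A head=3 tape=b__bb[b]bba___   (A,b)→(A,_,→)
state=A head=4 tape=b__bb_[b]ba___   (A,b)→(A,_,→)
state=A head=5 tape=b__bb__[b]a___   (A,b)→(A,_,→)
state=A head=6 tape=b__bb___[a]___   (A,a)→(C,c,→)
state=C head=7 tape=b__bb___c[_]__   (C,_)→(A,b,→)
state=A head=8 tape=b__bb___cb[_]_   (A,_)→(D,a,→)
state=D head=9 tape=b__bb___cba[_]   (D,_)→(B,c,←)
state=B head=8 tape=b__bb___cb[a]c   (B,a)→(E,_,←)
state=E head=7 tape=b__bb___c[b]_c
At halt the head is at cell 7.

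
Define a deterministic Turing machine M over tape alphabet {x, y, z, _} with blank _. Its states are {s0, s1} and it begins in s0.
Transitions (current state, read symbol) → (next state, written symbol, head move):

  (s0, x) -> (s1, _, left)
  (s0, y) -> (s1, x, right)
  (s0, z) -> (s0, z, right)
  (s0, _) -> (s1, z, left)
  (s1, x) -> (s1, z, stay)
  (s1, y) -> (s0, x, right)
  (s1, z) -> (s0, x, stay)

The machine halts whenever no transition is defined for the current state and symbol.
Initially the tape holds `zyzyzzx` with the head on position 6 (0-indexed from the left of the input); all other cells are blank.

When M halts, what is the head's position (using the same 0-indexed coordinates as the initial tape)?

s0 | _zyzyzz[x]   read x → write _, move left, go to s1
s1 | _zyzyz[z]_   read z → write x, move stay, go to s0
s0 | _zyzyz[x]_   read x → write _, move left, go to s1
s1 | _zyzy[z]__   read z → write x, move stay, go to s0
s0 | _zyzy[x]__   read x → write _, move left, go to s1
s1 | _zyz[y]___   read y → write x, move right, go to s0
s0 | _zyzx[_]__   read _ → write z, move left, go to s1
s1 | _zyz[x]z__   read x → write z, move stay, go to s1
s1 | _zyz[z]z__   read z → write x, move stay, go to s0
s0 | _zyz[x]z__   read x → write _, move left, go to s1
s1 | _zy[z]_z__   read z → write x, move stay, go to s0
s0 | _zy[x]_z__   read x → write _, move left, go to s1
s1 | _z[y]__z__   read y → write x, move right, go to s0
s0 | _zx[_]_z__   read _ → write z, move left, go to s1
s1 | _z[x]z_z__   read x → write z, move stay, go to s1
s1 | _z[z]z_z__   read z → write x, move stay, go to s0
s0 | _z[x]z_z__   read x → write _, move left, go to s1
s1 | _[z]_z_z__   read z → write x, move stay, go to s0
s0 | _[x]_z_z__   read x → write _, move left, go to s1
s1 | [_]__z_z__
At halt the head is at cell -1.

-1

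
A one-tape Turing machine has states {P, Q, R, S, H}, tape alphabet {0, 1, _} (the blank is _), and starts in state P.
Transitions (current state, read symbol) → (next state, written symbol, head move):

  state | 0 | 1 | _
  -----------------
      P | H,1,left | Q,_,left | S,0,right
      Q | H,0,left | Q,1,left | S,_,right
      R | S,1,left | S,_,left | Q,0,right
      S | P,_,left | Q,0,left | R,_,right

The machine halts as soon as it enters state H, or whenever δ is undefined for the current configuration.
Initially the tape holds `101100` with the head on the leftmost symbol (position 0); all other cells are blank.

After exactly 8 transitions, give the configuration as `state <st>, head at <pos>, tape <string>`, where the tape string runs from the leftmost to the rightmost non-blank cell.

state Q, head at 2, tape 01100

state=P head=0 tape=_[1]01100   (P,1)→(Q,_,left)
state=Q head=-1 tape=[_]_01100   (Q,_)→(S,_,right)
state=S head=0 tape=_[_]01100   (S,_)→(R,_,right)
state=R head=1 tape=__[0]1100   (R,0)→(S,1,left)
state=S head=0 tape=_[_]11100   (S,_)→(R,_,right)
state=R head=1 tape=__[1]1100   (R,1)→(S,_,left)
state=S head=0 tape=_[_]_1100   (S,_)→(R,_,right)
state=R head=1 tape=__[_]1100   (R,_)→(Q,0,right)
state=Q head=2 tape=__0[1]100
After 8 steps: state Q, head at 2, tape 01100.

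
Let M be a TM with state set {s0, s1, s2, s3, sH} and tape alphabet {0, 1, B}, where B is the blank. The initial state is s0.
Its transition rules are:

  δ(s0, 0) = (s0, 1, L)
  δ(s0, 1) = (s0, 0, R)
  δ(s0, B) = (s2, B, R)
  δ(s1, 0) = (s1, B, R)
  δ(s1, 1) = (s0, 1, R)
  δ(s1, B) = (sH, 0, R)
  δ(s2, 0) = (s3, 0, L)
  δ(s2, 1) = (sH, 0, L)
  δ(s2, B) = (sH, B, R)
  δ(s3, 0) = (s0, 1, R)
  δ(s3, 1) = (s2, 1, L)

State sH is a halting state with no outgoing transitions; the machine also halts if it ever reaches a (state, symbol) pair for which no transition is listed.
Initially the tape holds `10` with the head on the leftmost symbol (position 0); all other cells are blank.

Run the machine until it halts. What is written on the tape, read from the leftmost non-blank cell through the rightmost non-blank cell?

01

s0 | B[1]0   read 1 → write 0, move R, go to s0
s0 | B0[0]   read 0 → write 1, move L, go to s0
s0 | B[0]1   read 0 → write 1, move L, go to s0
s0 | [B]11   read B → write B, move R, go to s2
s2 | B[1]1   read 1 → write 0, move L, go to sH
sH | [B]01
The non-blank tape span at halt is 01.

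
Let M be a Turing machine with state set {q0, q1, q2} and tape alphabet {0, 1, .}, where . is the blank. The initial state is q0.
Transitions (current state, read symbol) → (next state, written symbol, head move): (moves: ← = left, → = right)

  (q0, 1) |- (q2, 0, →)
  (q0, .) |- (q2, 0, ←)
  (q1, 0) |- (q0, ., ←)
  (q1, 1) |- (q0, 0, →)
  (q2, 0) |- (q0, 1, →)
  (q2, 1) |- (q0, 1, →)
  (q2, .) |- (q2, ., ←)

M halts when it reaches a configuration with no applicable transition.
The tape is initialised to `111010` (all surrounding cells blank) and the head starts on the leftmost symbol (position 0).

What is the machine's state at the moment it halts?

state=q0 head=0 tape=[1]11010.   (q0,1)→(q2,0,→)
state=q2 head=1 tape=0[1]1010.   (q2,1)→(q0,1,→)
state=q0 head=2 tape=01[1]010.   (q0,1)→(q2,0,→)
state=q2 head=3 tape=010[0]10.   (q2,0)→(q0,1,→)
state=q0 head=4 tape=0101[1]0.   (q0,1)→(q2,0,→)
state=q2 head=5 tape=01010[0].   (q2,0)→(q0,1,→)
state=q0 head=6 tape=010101[.]   (q0,.)→(q2,0,←)
state=q2 head=5 tape=01010[1]0   (q2,1)→(q0,1,→)
state=q0 head=6 tape=010101[0]
No transition is defined for (q0, 0); M halts in state q0.

q0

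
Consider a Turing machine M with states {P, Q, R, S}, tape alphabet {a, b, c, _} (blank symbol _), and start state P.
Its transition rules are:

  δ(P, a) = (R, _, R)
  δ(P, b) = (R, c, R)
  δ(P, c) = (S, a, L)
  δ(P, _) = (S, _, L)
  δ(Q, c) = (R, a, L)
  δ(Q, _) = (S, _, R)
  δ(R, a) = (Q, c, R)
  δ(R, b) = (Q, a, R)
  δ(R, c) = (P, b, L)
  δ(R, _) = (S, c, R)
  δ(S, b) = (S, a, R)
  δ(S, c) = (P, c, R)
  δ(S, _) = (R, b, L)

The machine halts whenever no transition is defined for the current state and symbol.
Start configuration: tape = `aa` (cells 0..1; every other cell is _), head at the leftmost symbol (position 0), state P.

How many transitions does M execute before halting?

state=P head=0 tape=[a]a___   (P,a)→(R,_,R)
state=R head=1 tape=_[a]___   (R,a)→(Q,c,R)
state=Q head=2 tape=_c[_]__   (Q,_)→(S,_,R)
state=S head=3 tape=_c_[_]_   (S,_)→(R,b,L)
state=R head=2 tape=_c[_]b_   (R,_)→(S,c,R)
state=S head=3 tape=_cc[b]_   (S,b)→(S,a,R)
state=S head=4 tape=_cca[_]   (S,_)→(R,b,L)
state=R head=3 tape=_cc[a]b   (R,a)→(Q,c,R)
state=Q head=4 tape=_ccc[b]
M halts after 8 transitions.

8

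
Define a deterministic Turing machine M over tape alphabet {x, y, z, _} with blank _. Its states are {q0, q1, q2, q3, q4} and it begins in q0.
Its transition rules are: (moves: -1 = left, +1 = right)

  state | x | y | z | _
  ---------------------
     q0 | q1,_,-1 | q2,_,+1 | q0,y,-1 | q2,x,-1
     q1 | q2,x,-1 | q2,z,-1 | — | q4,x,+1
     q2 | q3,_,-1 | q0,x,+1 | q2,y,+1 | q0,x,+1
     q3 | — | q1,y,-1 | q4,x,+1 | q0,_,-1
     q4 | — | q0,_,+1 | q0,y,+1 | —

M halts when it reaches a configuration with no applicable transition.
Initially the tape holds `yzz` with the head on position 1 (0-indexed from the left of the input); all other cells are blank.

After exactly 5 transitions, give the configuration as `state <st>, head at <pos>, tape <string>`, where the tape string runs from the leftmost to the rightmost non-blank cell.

state q1, head at 0, tape y

q0 | y[z]z   read z → write y, move -1, go to q0
q0 | [y]yz   read y → write _, move +1, go to q2
q2 | _[y]z   read y → write x, move +1, go to q0
q0 | _x[z]   read z → write y, move -1, go to q0
q0 | _[x]y   read x → write _, move -1, go to q1
q1 | [_]_y
After 5 steps: state q1, head at 0, tape y.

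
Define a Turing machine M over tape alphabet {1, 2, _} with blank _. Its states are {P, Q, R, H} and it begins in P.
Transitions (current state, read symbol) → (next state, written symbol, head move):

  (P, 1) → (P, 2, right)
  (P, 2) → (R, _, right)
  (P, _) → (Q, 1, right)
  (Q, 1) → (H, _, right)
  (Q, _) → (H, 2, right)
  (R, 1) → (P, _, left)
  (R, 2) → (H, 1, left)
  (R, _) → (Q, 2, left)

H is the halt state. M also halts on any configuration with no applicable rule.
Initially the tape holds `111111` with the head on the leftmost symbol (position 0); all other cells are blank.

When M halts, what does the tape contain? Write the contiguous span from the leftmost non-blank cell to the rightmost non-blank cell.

P | [1]11111___   read 1 → write 2, move right, go to P
P | 2[1]1111___   read 1 → write 2, move right, go to P
P | 22[1]111___   read 1 → write 2, move right, go to P
P | 222[1]11___   read 1 → write 2, move right, go to P
P | 2222[1]1___   read 1 → write 2, move right, go to P
P | 22222[1]___   read 1 → write 2, move right, go to P
P | 222222[_]__   read _ → write 1, move right, go to Q
Q | 2222221[_]_   read _ → write 2, move right, go to H
H | 22222212[_]
The non-blank tape span at halt is 22222212.

22222212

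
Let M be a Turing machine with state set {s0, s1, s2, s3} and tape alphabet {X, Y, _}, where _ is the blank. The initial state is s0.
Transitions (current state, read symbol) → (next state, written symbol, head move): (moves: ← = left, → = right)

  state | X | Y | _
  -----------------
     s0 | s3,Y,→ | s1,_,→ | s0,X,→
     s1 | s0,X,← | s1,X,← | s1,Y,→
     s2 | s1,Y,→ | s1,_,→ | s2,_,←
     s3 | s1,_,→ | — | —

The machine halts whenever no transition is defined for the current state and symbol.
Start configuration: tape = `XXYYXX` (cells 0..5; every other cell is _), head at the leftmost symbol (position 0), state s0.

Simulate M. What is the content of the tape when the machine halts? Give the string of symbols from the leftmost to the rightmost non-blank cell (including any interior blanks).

YXYYXX

s0 | [X]XYYXX   read X → write Y, move →, go to s3
s3 | Y[X]YYXX   read X → write _, move →, go to s1
s1 | Y_[Y]YXX   read Y → write X, move ←, go to s1
s1 | Y[_]XYXX   read _ → write Y, move →, go to s1
s1 | YY[X]YXX   read X → write X, move ←, go to s0
s0 | Y[Y]XYXX   read Y → write _, move →, go to s1
s1 | Y_[X]YXX   read X → write X, move ←, go to s0
s0 | Y[_]XYXX   read _ → write X, move →, go to s0
s0 | YX[X]YXX   read X → write Y, move →, go to s3
s3 | YXY[Y]XX
The non-blank tape span at halt is YXYYXX.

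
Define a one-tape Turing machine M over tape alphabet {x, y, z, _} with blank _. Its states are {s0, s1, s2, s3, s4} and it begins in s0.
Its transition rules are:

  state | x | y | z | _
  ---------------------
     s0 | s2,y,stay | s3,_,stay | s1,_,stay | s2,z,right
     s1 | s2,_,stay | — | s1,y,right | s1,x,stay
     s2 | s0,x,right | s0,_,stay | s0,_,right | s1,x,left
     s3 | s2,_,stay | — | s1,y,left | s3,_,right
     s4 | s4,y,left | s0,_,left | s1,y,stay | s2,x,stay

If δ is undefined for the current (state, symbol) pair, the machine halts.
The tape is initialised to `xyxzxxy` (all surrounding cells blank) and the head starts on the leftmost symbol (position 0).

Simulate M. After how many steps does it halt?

15

state=s0 head=0 tape=[x]yxzxxy   (s0,x)→(s2,y,stay)
state=s2 head=0 tape=[y]yxzxxy   (s2,y)→(s0,_,stay)
state=s0 head=0 tape=[_]yxzxxy   (s0,_)→(s2,z,right)
state=s2 head=1 tape=z[y]xzxxy   (s2,y)→(s0,_,stay)
state=s0 head=1 tape=z[_]xzxxy   (s0,_)→(s2,z,right)
state=s2 head=2 tape=zz[x]zxxy   (s2,x)→(s0,x,right)
state=s0 head=3 tape=zzx[z]xxy   (s0,z)→(s1,_,stay)
state=s1 head=3 tape=zzx[_]xxy   (s1,_)→(s1,x,stay)
state=s1 head=3 tape=zzx[x]xxy   (s1,x)→(s2,_,stay)
state=s2 head=3 tape=zzx[_]xxy   (s2,_)→(s1,x,left)
state=s1 head=2 tape=zz[x]xxxy   (s1,x)→(s2,_,stay)
state=s2 head=2 tape=zz[_]xxxy   (s2,_)→(s1,x,left)
state=s1 head=1 tape=z[z]xxxxy   (s1,z)→(s1,y,right)
state=s1 head=2 tape=zy[x]xxxy   (s1,x)→(s2,_,stay)
state=s2 head=2 tape=zy[_]xxxy   (s2,_)→(s1,x,left)
state=s1 head=1 tape=z[y]xxxxy
M halts after 15 transitions.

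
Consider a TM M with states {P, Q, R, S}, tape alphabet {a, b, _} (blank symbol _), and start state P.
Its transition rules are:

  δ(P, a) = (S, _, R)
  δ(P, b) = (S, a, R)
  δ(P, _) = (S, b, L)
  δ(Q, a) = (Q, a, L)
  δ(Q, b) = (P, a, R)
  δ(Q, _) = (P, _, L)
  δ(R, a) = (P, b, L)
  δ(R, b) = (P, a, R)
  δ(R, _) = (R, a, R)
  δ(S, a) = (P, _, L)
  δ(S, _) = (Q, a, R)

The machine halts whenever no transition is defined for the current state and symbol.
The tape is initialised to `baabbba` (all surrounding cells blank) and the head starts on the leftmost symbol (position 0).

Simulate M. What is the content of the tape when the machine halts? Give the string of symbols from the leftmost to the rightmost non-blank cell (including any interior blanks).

aaabba

state=P head=0 tape=__[b]aabbba   (P,b)→(S,a,R)
state=S head=1 tape=__a[a]abbba   (S,a)→(P,_,L)
state=P head=0 tape=__[a]_abbba   (P,a)→(S,_,R)
state=S head=1 tape=___[_]abbba   (S,_)→(Q,a,R)
state=Q head=2 tape=___a[a]bbba   (Q,a)→(Q,a,L)
state=Q head=1 tape=___[a]abbba   (Q,a)→(Q,a,L)
state=Q head=0 tape=__[_]aabbba   (Q,_)→(P,_,L)
state=P head=-1 tape=_[_]_aabbba   (P,_)→(S,b,L)
state=S head=-2 tape=[_]b_aabbba   (S,_)→(Q,a,R)
state=Q head=-1 tape=a[b]_aabbba   (Q,b)→(P,a,R)
state=P head=0 tape=aa[_]aabbba   (P,_)→(S,b,L)
state=S head=-1 tape=a[a]baabbba   (S,a)→(P,_,L)
state=P head=-2 tape=[a]_baabbba   (P,a)→(S,_,R)
state=S head=-1 tape=_[_]baabbba   (S,_)→(Q,a,R)
state=Q head=0 tape=_a[b]aabbba   (Q,b)→(P,a,R)
state=P head=1 tape=_aa[a]abbba   (P,a)→(S,_,R)
state=S head=2 tape=_aa_[a]bbba   (S,a)→(P,_,L)
state=P head=1 tape=_aa[_]_bbba   (P,_)→(S,b,L)
state=S head=0 tape=_a[a]b_bbba   (S,a)→(P,_,L)
state=P head=-1 tape=_[a]_b_bbba   (P,a)→(S,_,R)
state=S head=0 tape=__[_]b_bbba   (S,_)→(Q,a,R)
state=Q head=1 tape=__a[b]_bbba   (Q,b)→(P,a,R)
state=P head=2 tape=__aa[_]bbba   (P,_)→(S,b,L)
state=S head=1 tape=__a[a]bbbba   (S,a)→(P,_,L)
state=P head=0 tape=__[a]_bbbba   (P,a)→(S,_,R)
state=S head=1 tape=___[_]bbbba   (S,_)→(Q,a,R)
state=Q head=2 tape=___a[b]bbba   (Q,b)→(P,a,R)
state=P head=3 tape=___aa[b]bba   (P,b)→(S,a,R)
state=S head=4 tape=___aaa[b]ba
The non-blank tape span at halt is aaabba.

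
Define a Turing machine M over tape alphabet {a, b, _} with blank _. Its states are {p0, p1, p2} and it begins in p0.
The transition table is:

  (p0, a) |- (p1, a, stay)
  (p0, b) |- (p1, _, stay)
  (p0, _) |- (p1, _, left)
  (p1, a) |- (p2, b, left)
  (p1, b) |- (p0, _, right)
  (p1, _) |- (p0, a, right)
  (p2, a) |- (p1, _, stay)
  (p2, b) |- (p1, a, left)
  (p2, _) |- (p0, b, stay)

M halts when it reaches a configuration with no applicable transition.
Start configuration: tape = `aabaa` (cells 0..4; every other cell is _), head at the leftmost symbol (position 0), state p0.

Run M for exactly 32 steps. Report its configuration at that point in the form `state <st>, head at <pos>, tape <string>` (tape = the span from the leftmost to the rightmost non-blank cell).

p0 | _[a]abaa_   read a → write a, move stay, go to p1
p1 | _[a]abaa_   read a → write b, move left, go to p2
p2 | [_]babaa_   read _ → write b, move stay, go to p0
p0 | [b]babaa_   read b → write _, move stay, go to p1
p1 | [_]babaa_   read _ → write a, move right, go to p0
p0 | a[b]abaa_   read b → write _, move stay, go to p1
p1 | a[_]abaa_   read _ → write a, move right, go to p0
p0 | aa[a]baa_   read a → write a, move stay, go to p1
p1 | aa[a]baa_   read a → write b, move left, go to p2
p2 | a[a]bbaa_   read a → write _, move stay, go to p1
p1 | a[_]bbaa_   read _ → write a, move right, go to p0
p0 | aa[b]baa_   read b → write _, move stay, go to p1
p1 | aa[_]baa_   read _ → write a, move right, go to p0
p0 | aaa[b]aa_   read b → write _, move stay, go to p1
p1 | aaa[_]aa_   read _ → write a, move right, go to p0
p0 | aaaa[a]a_   read a → write a, move stay, go to p1
p1 | aaaa[a]a_   read a → write b, move left, go to p2
p2 | aaa[a]ba_   read a → write _, move stay, go to p1
p1 | aaa[_]ba_   read _ → write a, move right, go to p0
p0 | aaaa[b]a_   read b → write _, move stay, go to p1
p1 | aaaa[_]a_   read _ → write a, move right, go to p0
p0 | aaaaa[a]_   read a → write a, move stay, go to p1
p1 | aaaaa[a]_   read a → write b, move left, go to p2
p2 | aaaa[a]b_   read a → write _, move stay, go to p1
p1 | aaaa[_]b_   read _ → write a, move right, go to p0
p0 | aaaaa[b]_   read b → write _, move stay, go to p1
p1 | aaaaa[_]_   read _ → write a, move right, go to p0
p0 | aaaaaa[_]   read _ → write _, move left, go to p1
p1 | aaaaa[a]_   read a → write b, move left, go to p2
p2 | aaaa[a]b_   read a → write _, move stay, go to p1
p1 | aaaa[_]b_   read _ → write a, move right, go to p0
p0 | aaaaa[b]_   read b → write _, move stay, go to p1
p1 | aaaaa[_]_
After 32 steps: state p1, head at 4, tape aaaaa.

state p1, head at 4, tape aaaaa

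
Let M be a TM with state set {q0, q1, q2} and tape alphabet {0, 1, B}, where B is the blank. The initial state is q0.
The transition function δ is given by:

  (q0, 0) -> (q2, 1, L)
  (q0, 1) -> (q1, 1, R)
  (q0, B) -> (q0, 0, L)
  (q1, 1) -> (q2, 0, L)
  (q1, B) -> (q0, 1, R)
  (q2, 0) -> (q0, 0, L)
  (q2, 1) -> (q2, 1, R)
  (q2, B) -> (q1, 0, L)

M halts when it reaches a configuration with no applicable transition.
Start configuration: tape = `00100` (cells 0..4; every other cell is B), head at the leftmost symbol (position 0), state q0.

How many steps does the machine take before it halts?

9

q0 | BB[0]0100   read 0 → write 1, move L, go to q2
q2 | B[B]10100   read B → write 0, move L, go to q1
q1 | [B]010100   read B → write 1, move R, go to q0
q0 | 1[0]10100   read 0 → write 1, move L, go to q2
q2 | [1]110100   read 1 → write 1, move R, go to q2
q2 | 1[1]10100   read 1 → write 1, move R, go to q2
q2 | 11[1]0100   read 1 → write 1, move R, go to q2
q2 | 111[0]100   read 0 → write 0, move L, go to q0
q0 | 11[1]0100   read 1 → write 1, move R, go to q1
q1 | 111[0]100
M halts after 9 transitions.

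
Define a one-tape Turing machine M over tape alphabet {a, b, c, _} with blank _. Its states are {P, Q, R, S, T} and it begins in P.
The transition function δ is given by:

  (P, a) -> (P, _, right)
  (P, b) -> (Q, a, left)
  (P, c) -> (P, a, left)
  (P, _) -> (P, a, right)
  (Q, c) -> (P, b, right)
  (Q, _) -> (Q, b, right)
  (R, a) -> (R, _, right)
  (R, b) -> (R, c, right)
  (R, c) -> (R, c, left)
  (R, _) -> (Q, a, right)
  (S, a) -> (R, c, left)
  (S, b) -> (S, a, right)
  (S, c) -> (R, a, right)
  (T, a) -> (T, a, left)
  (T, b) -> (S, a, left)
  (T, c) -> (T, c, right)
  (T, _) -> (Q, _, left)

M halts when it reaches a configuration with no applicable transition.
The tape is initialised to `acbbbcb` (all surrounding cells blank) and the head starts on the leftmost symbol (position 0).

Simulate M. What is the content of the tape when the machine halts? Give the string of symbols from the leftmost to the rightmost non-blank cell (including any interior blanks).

state=P head=0 tape=[a]cbbbcb   (P,a)→(P,_,right)
state=P head=1 tape=_[c]bbbcb   (P,c)→(P,a,left)
state=P head=0 tape=[_]abbbcb   (P,_)→(P,a,right)
state=P head=1 tape=a[a]bbbcb   (P,a)→(P,_,right)
state=P head=2 tape=a_[b]bbcb   (P,b)→(Q,a,left)
state=Q head=1 tape=a[_]abbcb   (Q,_)→(Q,b,right)
state=Q head=2 tape=ab[a]bbcb
The non-blank tape span at halt is ababbcb.

ababbcb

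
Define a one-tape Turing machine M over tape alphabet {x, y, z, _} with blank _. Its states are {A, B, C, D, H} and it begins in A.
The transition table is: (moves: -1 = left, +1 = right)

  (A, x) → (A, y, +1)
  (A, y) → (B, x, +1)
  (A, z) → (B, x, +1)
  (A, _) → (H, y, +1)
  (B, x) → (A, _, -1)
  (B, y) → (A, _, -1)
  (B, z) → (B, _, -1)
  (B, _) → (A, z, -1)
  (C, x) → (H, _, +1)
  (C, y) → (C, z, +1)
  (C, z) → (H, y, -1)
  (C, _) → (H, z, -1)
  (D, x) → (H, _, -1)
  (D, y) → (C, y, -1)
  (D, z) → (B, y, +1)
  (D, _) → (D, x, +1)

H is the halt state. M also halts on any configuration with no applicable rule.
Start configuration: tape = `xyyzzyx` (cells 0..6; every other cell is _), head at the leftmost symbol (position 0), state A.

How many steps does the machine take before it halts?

A | [x]yyzzyx   read x → write y, move +1, go to A
A | y[y]yzzyx   read y → write x, move +1, go to B
B | yx[y]zzyx   read y → write _, move -1, go to A
A | y[x]_zzyx   read x → write y, move +1, go to A
A | yy[_]zzyx   read _ → write y, move +1, go to H
H | yyy[z]zyx
M halts after 5 transitions.

5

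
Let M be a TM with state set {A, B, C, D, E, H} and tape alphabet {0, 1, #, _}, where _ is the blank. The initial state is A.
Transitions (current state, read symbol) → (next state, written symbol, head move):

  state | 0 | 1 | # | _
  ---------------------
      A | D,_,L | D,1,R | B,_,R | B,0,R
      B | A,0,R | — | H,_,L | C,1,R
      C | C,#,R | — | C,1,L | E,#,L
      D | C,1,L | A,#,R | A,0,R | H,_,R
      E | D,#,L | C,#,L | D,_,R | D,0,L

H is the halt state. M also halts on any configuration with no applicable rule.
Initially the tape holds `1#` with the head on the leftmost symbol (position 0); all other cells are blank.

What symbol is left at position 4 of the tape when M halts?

#

A | [1]#___   read 1 → write 1, move R, go to D
D | 1[#]___   read # → write 0, move R, go to A
A | 10[_]__   read _ → write 0, move R, go to B
B | 100[_]_   read _ → write 1, move R, go to C
C | 1001[_]   read _ → write #, move L, go to E
E | 100[1]#   read 1 → write #, move L, go to C
C | 10[0]##   read 0 → write #, move R, go to C
C | 10#[#]#   read # → write 1, move L, go to C
C | 10[#]1#   read # → write 1, move L, go to C
C | 1[0]11#   read 0 → write #, move R, go to C
C | 1#[1]1#
Cell 4 holds # when M halts.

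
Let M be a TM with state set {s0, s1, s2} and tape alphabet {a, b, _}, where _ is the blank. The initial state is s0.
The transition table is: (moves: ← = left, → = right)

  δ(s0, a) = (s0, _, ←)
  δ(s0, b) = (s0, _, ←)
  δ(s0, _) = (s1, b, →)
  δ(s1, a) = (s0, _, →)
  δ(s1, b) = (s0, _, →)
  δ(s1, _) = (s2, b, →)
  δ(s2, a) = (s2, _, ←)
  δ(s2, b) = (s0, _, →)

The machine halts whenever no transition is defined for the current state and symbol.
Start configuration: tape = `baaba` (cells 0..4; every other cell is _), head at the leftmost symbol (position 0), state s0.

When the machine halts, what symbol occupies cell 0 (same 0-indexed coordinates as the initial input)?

_

state=s0 head=0 tape=_[b]aaba__   (s0,b)→(s0,_,←)
state=s0 head=-1 tape=[_]_aaba__   (s0,_)→(s1,b,→)
state=s1 head=0 tape=b[_]aaba__   (s1,_)→(s2,b,→)
state=s2 head=1 tape=bb[a]aba__   (s2,a)→(s2,_,←)
state=s2 head=0 tape=b[b]_aba__   (s2,b)→(s0,_,→)
state=s0 head=1 tape=b_[_]aba__   (s0,_)→(s1,b,→)
state=s1 head=2 tape=b_b[a]ba__   (s1,a)→(s0,_,→)
state=s0 head=3 tape=b_b_[b]a__   (s0,b)→(s0,_,←)
state=s0 head=2 tape=b_b[_]_a__   (s0,_)→(s1,b,→)
state=s1 head=3 tape=b_bb[_]a__   (s1,_)→(s2,b,→)
state=s2 head=4 tape=b_bbb[a]__   (s2,a)→(s2,_,←)
state=s2 head=3 tape=b_bb[b]___   (s2,b)→(s0,_,→)
state=s0 head=4 tape=b_bb_[_]__   (s0,_)→(s1,b,→)
state=s1 head=5 tape=b_bb_b[_]_   (s1,_)→(s2,b,→)
state=s2 head=6 tape=b_bb_bb[_]
Cell 0 holds _ when M halts.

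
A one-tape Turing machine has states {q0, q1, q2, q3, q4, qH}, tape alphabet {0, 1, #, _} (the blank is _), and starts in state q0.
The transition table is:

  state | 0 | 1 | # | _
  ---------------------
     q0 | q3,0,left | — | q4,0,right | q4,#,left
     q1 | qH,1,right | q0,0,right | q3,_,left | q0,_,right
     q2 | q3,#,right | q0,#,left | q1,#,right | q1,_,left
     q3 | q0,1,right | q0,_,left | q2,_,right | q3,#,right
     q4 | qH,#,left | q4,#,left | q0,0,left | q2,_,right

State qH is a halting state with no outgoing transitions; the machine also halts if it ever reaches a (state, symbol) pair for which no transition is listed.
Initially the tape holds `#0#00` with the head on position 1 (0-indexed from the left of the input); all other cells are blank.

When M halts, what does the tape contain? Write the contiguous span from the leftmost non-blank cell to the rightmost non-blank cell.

q0 | _#[0]#00_   read 0 → write 0, move left, go to q3
q3 | _[#]0#00_   read # → write _, move right, go to q2
q2 | __[0]#00_   read 0 → write #, move right, go to q3
q3 | __#[#]00_   read # → write _, move right, go to q2
q2 | __#_[0]0_   read 0 → write #, move right, go to q3
q3 | __#_#[0]_   read 0 → write 1, move right, go to q0
q0 | __#_#1[_]   read _ → write #, move left, go to q4
q4 | __#_#[1]#   read 1 → write #, move left, go to q4
q4 | __#_[#]##   read # → write 0, move left, go to q0
q0 | __#[_]0##   read _ → write #, move left, go to q4
q4 | __[#]#0##   read # → write 0, move left, go to q0
q0 | _[_]0#0##   read _ → write #, move left, go to q4
q4 | [_]#0#0##   read _ → write _, move right, go to q2
q2 | _[#]0#0##   read # → write #, move right, go to q1
q1 | _#[0]#0##   read 0 → write 1, move right, go to qH
qH | _#1[#]0##
The non-blank tape span at halt is #1#0##.

#1#0##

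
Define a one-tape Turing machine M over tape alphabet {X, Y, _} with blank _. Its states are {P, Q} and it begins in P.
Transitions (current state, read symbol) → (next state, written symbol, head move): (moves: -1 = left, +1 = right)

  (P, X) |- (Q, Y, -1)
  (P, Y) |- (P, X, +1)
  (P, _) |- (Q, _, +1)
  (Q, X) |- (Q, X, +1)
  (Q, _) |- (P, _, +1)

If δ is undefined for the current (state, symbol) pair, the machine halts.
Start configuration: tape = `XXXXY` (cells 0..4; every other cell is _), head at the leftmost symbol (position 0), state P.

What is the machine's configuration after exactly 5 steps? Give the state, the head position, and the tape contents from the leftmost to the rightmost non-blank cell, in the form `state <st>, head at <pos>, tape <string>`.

state=P head=0 tape=_[X]XXXY   (P,X)→(Q,Y,-1)
state=Q head=-1 tape=[_]YXXXY   (Q,_)→(P,_,+1)
state=P head=0 tape=_[Y]XXXY   (P,Y)→(P,X,+1)
state=P head=1 tape=_X[X]XXY   (P,X)→(Q,Y,-1)
state=Q head=0 tape=_[X]YXXY   (Q,X)→(Q,X,+1)
state=Q head=1 tape=_X[Y]XXY
After 5 steps: state Q, head at 1, tape XYXXY.

state Q, head at 1, tape XYXXY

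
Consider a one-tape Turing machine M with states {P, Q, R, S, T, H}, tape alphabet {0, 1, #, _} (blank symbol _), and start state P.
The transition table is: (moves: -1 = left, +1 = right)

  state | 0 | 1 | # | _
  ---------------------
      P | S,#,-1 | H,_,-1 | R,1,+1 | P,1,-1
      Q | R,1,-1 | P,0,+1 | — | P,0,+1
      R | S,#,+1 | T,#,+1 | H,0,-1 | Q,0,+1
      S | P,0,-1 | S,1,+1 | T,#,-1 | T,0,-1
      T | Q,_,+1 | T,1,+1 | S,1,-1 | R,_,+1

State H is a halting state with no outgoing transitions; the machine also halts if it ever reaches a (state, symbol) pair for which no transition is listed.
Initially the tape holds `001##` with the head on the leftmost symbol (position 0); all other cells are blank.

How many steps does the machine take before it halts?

17

state=P head=0 tape=___[0]01##   (P,0)→(S,#,-1)
state=S head=-1 tape=__[_]#01##   (S,_)→(T,0,-1)
state=T head=-2 tape=_[_]0#01##   (T,_)→(R,_,+1)
state=R head=-1 tape=__[0]#01##   (R,0)→(S,#,+1)
state=S head=0 tape=__#[#]01##   (S,#)→(T,#,-1)
state=T head=-1 tape=__[#]#01##   (T,#)→(S,1,-1)
state=S head=-2 tape=_[_]1#01##   (S,_)→(T,0,-1)
state=T head=-3 tape=[_]01#01##   (T,_)→(R,_,+1)
state=R head=-2 tape=_[0]1#01##   (R,0)→(S,#,+1)
state=S head=-1 tape=_#[1]#01##   (S,1)→(S,1,+1)
state=S head=0 tape=_#1[#]01##   (S,#)→(T,#,-1)
state=T head=-1 tape=_#[1]#01##   (T,1)→(T,1,+1)
state=T head=0 tape=_#1[#]01##   (T,#)→(S,1,-1)
state=S head=-1 tape=_#[1]101##   (S,1)→(S,1,+1)
state=S head=0 tape=_#1[1]01##   (S,1)→(S,1,+1)
state=S head=1 tape=_#11[0]1##   (S,0)→(P,0,-1)
state=P head=0 tape=_#1[1]01##   (P,1)→(H,_,-1)
state=H head=-1 tape=_#[1]_01##
M halts after 17 transitions.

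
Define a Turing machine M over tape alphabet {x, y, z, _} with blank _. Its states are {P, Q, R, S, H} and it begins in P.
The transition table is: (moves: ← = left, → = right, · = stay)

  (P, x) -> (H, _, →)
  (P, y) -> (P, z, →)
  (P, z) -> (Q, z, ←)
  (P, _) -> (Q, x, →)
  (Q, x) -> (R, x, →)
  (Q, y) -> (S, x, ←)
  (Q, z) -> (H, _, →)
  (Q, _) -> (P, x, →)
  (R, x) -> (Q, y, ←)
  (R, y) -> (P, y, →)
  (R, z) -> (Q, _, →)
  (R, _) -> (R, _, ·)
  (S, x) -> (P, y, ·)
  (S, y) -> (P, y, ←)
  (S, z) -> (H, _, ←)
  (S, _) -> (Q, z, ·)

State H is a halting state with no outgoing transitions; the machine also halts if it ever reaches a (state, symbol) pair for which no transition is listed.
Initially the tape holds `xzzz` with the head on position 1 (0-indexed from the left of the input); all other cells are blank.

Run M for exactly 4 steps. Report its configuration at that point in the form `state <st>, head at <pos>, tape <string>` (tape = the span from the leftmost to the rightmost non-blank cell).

state H, head at 3, tape x__z

state=P head=1 tape=x[z]zz   (P,z)→(Q,z,←)
state=Q head=0 tape=[x]zzz   (Q,x)→(R,x,→)
state=R head=1 tape=x[z]zz   (R,z)→(Q,_,→)
state=Q head=2 tape=x_[z]z   (Q,z)→(H,_,→)
state=H head=3 tape=x__[z]
After 4 steps: state H, head at 3, tape x__z.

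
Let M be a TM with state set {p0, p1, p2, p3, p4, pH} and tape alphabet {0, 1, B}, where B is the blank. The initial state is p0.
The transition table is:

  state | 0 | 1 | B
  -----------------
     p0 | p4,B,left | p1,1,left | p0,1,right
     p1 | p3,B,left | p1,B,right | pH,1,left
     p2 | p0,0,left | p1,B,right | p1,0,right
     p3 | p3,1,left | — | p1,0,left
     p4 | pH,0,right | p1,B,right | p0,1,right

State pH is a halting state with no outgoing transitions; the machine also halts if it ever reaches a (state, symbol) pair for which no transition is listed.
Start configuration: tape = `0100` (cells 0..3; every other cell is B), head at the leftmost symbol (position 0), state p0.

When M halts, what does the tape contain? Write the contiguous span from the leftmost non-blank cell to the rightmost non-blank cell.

state=p0 head=0 tape=B[0]100   (p0,0)→(p4,B,left)
state=p4 head=-1 tape=[B]B100   (p4,B)→(p0,1,right)
state=p0 head=0 tape=1[B]100   (p0,B)→(p0,1,right)
state=p0 head=1 tape=11[1]00   (p0,1)→(p1,1,left)
state=p1 head=0 tape=1[1]100   (p1,1)→(p1,B,right)
state=p1 head=1 tape=1B[1]00   (p1,1)→(p1,B,right)
state=p1 head=2 tape=1BB[0]0   (p1,0)→(p3,B,left)
state=p3 head=1 tape=1B[B]B0   (p3,B)→(p1,0,left)
state=p1 head=0 tape=1[B]0B0   (p1,B)→(pH,1,left)
state=pH head=-1 tape=[1]10B0
The non-blank tape span at halt is 110B0.

110B0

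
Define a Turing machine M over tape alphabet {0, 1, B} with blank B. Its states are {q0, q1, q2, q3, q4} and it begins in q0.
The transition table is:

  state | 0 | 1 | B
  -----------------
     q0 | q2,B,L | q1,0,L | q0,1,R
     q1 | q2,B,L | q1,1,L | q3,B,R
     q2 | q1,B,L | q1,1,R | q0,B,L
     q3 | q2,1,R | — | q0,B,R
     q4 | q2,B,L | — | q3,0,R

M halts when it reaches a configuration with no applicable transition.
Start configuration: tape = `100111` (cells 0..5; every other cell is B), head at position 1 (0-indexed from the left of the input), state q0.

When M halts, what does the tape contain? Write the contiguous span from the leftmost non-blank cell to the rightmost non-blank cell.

1B1111

q0 | 1[0]0111   read 0 → write B, move L, go to q2
q2 | [1]B0111   read 1 → write 1, move R, go to q1
q1 | 1[B]0111   read B → write B, move R, go to q3
q3 | 1B[0]111   read 0 → write 1, move R, go to q2
q2 | 1B1[1]11   read 1 → write 1, move R, go to q1
q1 | 1B11[1]1   read 1 → write 1, move L, go to q1
q1 | 1B1[1]11   read 1 → write 1, move L, go to q1
q1 | 1B[1]111   read 1 → write 1, move L, go to q1
q1 | 1[B]1111   read B → write B, move R, go to q3
q3 | 1B[1]111
The non-blank tape span at halt is 1B1111.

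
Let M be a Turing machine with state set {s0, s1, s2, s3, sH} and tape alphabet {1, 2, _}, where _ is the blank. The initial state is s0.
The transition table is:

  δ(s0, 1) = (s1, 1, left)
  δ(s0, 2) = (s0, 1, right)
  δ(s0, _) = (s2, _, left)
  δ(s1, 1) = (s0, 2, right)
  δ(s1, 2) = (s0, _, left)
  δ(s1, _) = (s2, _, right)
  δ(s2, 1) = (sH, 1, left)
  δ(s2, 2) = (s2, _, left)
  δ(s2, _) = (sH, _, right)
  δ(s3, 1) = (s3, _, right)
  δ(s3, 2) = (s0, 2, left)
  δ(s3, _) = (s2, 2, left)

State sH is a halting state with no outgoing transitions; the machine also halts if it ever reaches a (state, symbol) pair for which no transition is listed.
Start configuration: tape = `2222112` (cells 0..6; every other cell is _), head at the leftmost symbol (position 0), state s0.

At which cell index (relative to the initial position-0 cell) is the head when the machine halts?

-1

state=s0 head=0 tape=_[2]222112   (s0,2)→(s0,1,right)
state=s0 head=1 tape=_1[2]22112   (s0,2)→(s0,1,right)
state=s0 head=2 tape=_11[2]2112   (s0,2)→(s0,1,right)
state=s0 head=3 tape=_111[2]112   (s0,2)→(s0,1,right)
state=s0 head=4 tape=_1111[1]12   (s0,1)→(s1,1,left)
state=s1 head=3 tape=_111[1]112   (s1,1)→(s0,2,right)
state=s0 head=4 tape=_1112[1]12   (s0,1)→(s1,1,left)
state=s1 head=3 tape=_111[2]112   (s1,2)→(s0,_,left)
state=s0 head=2 tape=_11[1]_112   (s0,1)→(s1,1,left)
state=s1 head=1 tape=_1[1]1_112   (s1,1)→(s0,2,right)
state=s0 head=2 tape=_12[1]_112   (s0,1)→(s1,1,left)
state=s1 head=1 tape=_1[2]1_112   (s1,2)→(s0,_,left)
state=s0 head=0 tape=_[1]_1_112   (s0,1)→(s1,1,left)
state=s1 head=-1 tape=[_]1_1_112   (s1,_)→(s2,_,right)
state=s2 head=0 tape=_[1]_1_112   (s2,1)→(sH,1,left)
state=sH head=-1 tape=[_]1_1_112
At halt the head is at cell -1.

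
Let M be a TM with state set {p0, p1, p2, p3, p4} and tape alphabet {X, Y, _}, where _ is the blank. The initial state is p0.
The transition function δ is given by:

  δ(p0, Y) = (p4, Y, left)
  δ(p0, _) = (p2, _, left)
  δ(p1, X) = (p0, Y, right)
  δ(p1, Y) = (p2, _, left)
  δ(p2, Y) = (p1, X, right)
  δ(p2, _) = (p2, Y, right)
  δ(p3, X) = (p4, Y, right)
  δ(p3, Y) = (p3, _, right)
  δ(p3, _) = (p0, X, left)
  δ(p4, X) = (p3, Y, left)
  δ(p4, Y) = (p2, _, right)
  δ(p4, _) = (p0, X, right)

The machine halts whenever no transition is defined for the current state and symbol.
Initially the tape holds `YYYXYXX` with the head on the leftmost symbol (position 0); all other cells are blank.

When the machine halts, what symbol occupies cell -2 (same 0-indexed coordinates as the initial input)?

X

p0 | ____[Y]YYXYXX   read Y → write Y, move left, go to p4
p4 | ___[_]YYYXYXX   read _ → write X, move right, go to p0
p0 | ___X[Y]YYXYXX   read Y → write Y, move left, go to p4
p4 | ___[X]YYYXYXX   read X → write Y, move left, go to p3
p3 | __[_]YYYYXYXX   read _ → write X, move left, go to p0
p0 | _[_]XYYYYXYXX   read _ → write _, move left, go to p2
p2 | [_]_XYYYYXYXX   read _ → write Y, move right, go to p2
p2 | Y[_]XYYYYXYXX   read _ → write Y, move right, go to p2
p2 | YY[X]YYYYXYXX
Cell -2 holds X when M halts.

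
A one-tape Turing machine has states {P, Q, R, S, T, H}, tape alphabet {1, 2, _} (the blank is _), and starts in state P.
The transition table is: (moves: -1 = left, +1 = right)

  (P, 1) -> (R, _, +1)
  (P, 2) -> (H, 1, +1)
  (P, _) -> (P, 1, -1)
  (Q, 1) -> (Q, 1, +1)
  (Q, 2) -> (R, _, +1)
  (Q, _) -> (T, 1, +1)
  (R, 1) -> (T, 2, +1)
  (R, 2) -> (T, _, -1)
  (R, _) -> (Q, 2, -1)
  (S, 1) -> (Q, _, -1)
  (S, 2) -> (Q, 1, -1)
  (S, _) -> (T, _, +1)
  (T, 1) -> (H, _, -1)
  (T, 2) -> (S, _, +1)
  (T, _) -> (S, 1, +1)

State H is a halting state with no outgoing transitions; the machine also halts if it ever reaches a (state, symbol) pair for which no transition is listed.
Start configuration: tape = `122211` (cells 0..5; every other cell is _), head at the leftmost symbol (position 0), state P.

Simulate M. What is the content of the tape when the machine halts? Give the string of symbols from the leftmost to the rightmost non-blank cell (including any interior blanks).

P | [1]22211   read 1 → write _, move +1, go to R
R | _[2]2211   read 2 → write _, move -1, go to T
T | [_]_2211   read _ → write 1, move +1, go to S
S | 1[_]2211   read _ → write _, move +1, go to T
T | 1_[2]211   read 2 → write _, move +1, go to S
S | 1__[2]11   read 2 → write 1, move -1, go to Q
Q | 1_[_]111   read _ → write 1, move +1, go to T
T | 1_1[1]11   read 1 → write _, move -1, go to H
H | 1_[1]_11
The non-blank tape span at halt is 1_1_11.

1_1_11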